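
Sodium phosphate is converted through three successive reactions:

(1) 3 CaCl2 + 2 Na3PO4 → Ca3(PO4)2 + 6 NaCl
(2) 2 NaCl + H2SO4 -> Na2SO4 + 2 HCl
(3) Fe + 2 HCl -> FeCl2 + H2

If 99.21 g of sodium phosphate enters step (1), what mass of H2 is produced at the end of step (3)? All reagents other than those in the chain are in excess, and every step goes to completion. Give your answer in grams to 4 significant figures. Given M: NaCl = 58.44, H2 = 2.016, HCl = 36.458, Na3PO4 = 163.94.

1.830 g

n(Na3PO4) = 99.21 / 163.94 = 0.60516 mol.
Reaction (1): Na3PO4→NaCl ratio 2:6 ⇒ n(NaCl) = 1.8155 mol.
Reaction (2): NaCl→HCl ratio 2:2 ⇒ n(HCl) = 1.8155 mol.
Reaction (3): HCl→H2 ratio 2:1 ⇒ n(H2) = 0.90774 mol.
Mass of H2 = 0.90774 × 2.016 = 1.8300 g.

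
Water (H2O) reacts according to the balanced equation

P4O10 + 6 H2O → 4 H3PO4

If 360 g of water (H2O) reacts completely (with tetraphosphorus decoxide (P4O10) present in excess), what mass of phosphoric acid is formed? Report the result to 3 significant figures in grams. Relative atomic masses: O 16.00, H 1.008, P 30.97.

1310 g

M(H2O) = 2(1.008) + 16.00 = 18.016 g/mol.
M(H3PO4) = 3(1.008) + 30.97 + 4(16.00) = 97.994 g/mol.
n(H2O) = 360.0 g / 18.016 g/mol = 19.98 mol.
From the equation the H2O:H3PO4 mole ratio is 6:4, so n(H3PO4) = 19.98 × 4/6 = 13.32 mol.
Mass of H3PO4 = 13.32 mol × 97.994 g/mol = 1305 g.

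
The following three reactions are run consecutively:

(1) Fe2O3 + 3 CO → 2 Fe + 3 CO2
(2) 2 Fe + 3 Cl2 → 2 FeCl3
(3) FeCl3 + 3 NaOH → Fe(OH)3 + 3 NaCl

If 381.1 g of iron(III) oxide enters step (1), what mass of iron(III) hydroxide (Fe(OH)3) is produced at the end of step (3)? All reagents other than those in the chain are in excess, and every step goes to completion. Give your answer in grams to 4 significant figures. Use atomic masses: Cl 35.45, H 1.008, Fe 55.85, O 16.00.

M(Fe2O3) = 2(55.85) + 3(16.00) = 159.70 g/mol.
M(Fe(OH)3) = 55.85 + 3(16.00) + 3(1.008) = 106.874 g/mol.
n(Fe2O3) = 381.1 / 159.70 = 2.3863 mol.
Reaction (1): Fe2O3→Fe ratio 1:2 ⇒ n(Fe) = 4.7727 mol.
Reaction (2): Fe→FeCl3 ratio 2:2 ⇒ n(FeCl3) = 4.7727 mol.
Reaction (3): FeCl3→Fe(OH)3 ratio 1:1 ⇒ n(Fe(OH)3) = 4.7727 mol.
Mass of Fe(OH)3 = 4.7727 × 106.874 = 510.08 g.

510.1 g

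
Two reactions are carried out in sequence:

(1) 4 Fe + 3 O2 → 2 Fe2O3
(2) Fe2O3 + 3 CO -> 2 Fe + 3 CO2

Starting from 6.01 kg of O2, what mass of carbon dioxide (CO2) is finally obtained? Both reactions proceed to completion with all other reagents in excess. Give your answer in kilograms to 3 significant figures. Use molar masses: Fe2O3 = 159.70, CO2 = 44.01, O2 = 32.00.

16.5 kg

6.01 kg = 6010 g.
n(O2) = 6010 / 32.00 = 187.8 mol.
Step 1 gives a 3:2 ratio of O2 to Fe2O3, so n(Fe2O3) = 125.2 mol.
In step 2 the Fe2O3:CO2 ratio is 1:3, so n(CO2) = 375.6 mol.
Mass of CO2 = 375.6 × 44.01 = 16530 g = 16.5 kg.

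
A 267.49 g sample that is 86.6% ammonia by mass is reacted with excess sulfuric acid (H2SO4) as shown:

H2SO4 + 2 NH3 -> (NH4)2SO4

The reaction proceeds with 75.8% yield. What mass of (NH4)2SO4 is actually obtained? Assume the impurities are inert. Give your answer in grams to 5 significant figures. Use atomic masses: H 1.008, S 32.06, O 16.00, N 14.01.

681.08 g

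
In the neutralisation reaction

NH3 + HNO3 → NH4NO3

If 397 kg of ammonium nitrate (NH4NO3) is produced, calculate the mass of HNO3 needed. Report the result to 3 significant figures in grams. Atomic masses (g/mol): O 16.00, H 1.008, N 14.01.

M(NH4NO3) = 2(14.01) + 4(1.008) + 3(16.00) = 80.052 g/mol.
M(HNO3) = 1.008 + 14.01 + 3(16.00) = 63.018 g/mol.
Convert: 397 kg = 397000 g.
n(NH4NO3) = 397000 g / 80.052 g/mol = 4959 mol.
From the equation the NH4NO3:HNO3 mole ratio is 1:1, so n(HNO3) = 4959 × 1/1 = 4959 mol.
Mass of HNO3 = 4959 mol × 63.018 g/mol = 312500 g.

313000 g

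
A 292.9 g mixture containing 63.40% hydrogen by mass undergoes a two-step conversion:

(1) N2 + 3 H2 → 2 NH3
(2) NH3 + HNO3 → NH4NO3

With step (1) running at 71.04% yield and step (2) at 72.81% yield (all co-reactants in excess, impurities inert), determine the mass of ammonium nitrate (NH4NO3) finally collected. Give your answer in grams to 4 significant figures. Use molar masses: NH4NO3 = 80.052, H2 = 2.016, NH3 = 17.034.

2543 g

Pure H2 = 292.9 × 0.6340 = 185.70 g.
n(H2) = 185.70 / 2.016 = 92.112 mol.
Step 1 (H2:NH3 = 3:2): theoretical n(NH3) = 61.408 mol; at 71.04% yield, n(NH3) = 43.624 mol.
Step 2 (NH3:NH4NO3 = 1:1): theoretical n(NH4NO3) = 43.624 mol, so theoretical mass = 43.624 × 80.052 = 3492.2 g.
At 72.81% yield, actual mass of NH4NO3 = 3492.2 × 0.7281 = 2542.7 g.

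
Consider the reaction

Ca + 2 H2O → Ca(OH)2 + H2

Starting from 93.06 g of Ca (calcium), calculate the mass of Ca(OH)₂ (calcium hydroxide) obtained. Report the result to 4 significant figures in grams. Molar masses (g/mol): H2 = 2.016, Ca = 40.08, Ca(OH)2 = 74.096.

n(Ca) = 93.060 g / 40.08 g/mol = 2.3219 mol.
From the equation the Ca:Ca(OH)2 mole ratio is 1:1, so n(Ca(OH)2) = 2.3219 × 1/1 = 2.3219 mol.
Mass of Ca(OH)2 = 2.3219 mol × 74.096 g/mol = 172.04 g.

172.0 g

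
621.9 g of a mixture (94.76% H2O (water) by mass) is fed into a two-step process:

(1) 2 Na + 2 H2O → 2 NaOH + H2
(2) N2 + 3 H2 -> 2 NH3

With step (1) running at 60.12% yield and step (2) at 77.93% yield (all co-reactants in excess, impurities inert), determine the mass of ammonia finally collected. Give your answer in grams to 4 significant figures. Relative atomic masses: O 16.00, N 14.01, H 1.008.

87.02 g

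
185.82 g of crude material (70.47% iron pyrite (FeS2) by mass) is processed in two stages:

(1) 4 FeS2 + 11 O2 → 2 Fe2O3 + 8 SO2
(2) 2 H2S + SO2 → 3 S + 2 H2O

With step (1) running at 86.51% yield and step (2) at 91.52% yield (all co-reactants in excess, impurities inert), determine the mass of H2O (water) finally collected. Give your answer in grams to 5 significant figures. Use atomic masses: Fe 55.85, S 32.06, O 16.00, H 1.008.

62.277 g

Pure FeS2 = 185.82 × 0.7047 = 130.947 g.
M(FeS2) = 55.85 + 2(32.06) = 119.97 g/mol.
M(H2O) = 2(1.008) + 16.00 = 18.016 g/mol.
n(FeS2) = 130.947 / 119.97 = 1.09150 mol.
Step 1 (FeS2:SO2 = 4:8): theoretical n(SO2) = 2.18300 mol; at 86.51% yield, n(SO2) = 1.88851 mol.
Step 2 (SO2:H2O = 1:2): theoretical n(H2O) = 3.77703 mol, so theoretical mass = 3.77703 × 18.016 = 68.0470 g.
At 91.52% yield, actual mass of H2O = 68.0470 × 0.9152 = 62.2766 g.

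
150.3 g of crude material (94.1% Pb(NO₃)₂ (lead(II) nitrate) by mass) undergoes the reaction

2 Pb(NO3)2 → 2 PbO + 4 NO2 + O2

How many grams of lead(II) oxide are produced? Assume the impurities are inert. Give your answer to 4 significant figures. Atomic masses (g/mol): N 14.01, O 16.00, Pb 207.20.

Mass of pure Pb(NO3)2 = 150.3 g × 0.941 = 141.43 g.
M(Pb(NO3)2) = 207.20 + 2(14.01) + 6(16.00) = 331.22 g/mol.
M(PbO) = 207.20 + 16.00 = 223.20 g/mol.
n(Pb(NO3)2) = 141.43 g / 331.22 g/mol = 0.42700 mol.
From the equation the Pb(NO3)2:PbO mole ratio is 2:2, so n(PbO) = 0.42700 × 2/2 = 0.42700 mol.
Mass of PbO = 0.42700 mol × 223.20 g/mol = 95.307 g.

95.31 g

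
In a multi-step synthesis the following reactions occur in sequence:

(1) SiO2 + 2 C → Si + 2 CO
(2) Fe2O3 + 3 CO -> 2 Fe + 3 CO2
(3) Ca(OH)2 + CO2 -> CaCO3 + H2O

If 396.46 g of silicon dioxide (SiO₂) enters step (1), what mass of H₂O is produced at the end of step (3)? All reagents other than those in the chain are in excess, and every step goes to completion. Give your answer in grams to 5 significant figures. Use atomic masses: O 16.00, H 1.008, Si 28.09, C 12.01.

M(SiO2) = 28.09 + 2(16.00) = 60.09 g/mol.
M(H2O) = 2(1.008) + 16.00 = 18.016 g/mol.
n(SiO2) = 396.46 / 60.09 = 6.59777 mol.
Reaction (1): SiO2→CO ratio 1:2 ⇒ n(CO) = 13.1955 mol.
Reaction (2): CO→CO2 ratio 3:3 ⇒ n(CO2) = 13.1955 mol.
Reaction (3): CO2→H2O ratio 1:1 ⇒ n(H2O) = 13.1955 mol.
Mass of H2O = 13.1955 × 18.016 = 237.731 g.

237.73 g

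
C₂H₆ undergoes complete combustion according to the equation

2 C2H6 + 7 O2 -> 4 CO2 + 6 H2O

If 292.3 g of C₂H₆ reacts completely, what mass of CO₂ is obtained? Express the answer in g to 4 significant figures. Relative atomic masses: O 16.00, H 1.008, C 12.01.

855.7 g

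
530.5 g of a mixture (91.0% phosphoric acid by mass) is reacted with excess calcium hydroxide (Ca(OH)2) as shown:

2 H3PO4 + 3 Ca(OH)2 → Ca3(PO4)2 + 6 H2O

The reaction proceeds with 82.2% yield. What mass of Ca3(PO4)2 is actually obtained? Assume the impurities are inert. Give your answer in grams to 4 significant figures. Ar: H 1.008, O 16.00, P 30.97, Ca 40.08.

628.0 g

Pure H3PO4 available = 530.5 g × 0.910 = 482.75 g.
M(H3PO4) = 3(1.008) + 30.97 + 4(16.00) = 97.994 g/mol.
M(Ca3(PO4)2) = 3(40.08) + 2(30.97) + 8(16.00) = 310.18 g/mol.
n(H3PO4) = 482.75 g / 97.994 g/mol = 4.9264 mol.
From the equation the H3PO4:Ca3(PO4)2 mole ratio is 2:1, so n(Ca3(PO4)2) = 4.9264 × 1/2 = 2.4632 mol.
Mass of Ca3(PO4)2 = 2.4632 mol × 310.18 g/mol = 764.03 g.
Actual mass collected = 764.03 g × 0.822 = 628.03 g.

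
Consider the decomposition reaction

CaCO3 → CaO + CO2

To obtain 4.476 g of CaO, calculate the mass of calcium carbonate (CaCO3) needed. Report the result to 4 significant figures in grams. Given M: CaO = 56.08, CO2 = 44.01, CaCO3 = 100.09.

n(CaO) = 4.4760 g / 56.08 g/mol = 0.079815 mol.
From the equation the CaO:CaCO3 mole ratio is 1:1, so n(CaCO3) = 0.079815 × 1/1 = 0.079815 mol.
Mass of CaCO3 = 0.079815 mol × 100.09 g/mol = 7.9886 g.

7.989 g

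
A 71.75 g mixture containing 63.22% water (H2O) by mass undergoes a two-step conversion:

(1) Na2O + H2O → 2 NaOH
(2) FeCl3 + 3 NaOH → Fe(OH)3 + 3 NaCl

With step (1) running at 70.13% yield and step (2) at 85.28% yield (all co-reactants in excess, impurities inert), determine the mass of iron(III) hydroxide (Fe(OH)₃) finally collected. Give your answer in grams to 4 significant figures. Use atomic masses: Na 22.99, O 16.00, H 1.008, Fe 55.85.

107.3 g

Pure H2O = 71.75 × 0.6322 = 45.360 g.
M(H2O) = 2(1.008) + 16.00 = 18.016 g/mol.
M(Fe(OH)3) = 55.85 + 3(16.00) + 3(1.008) = 106.874 g/mol.
n(H2O) = 45.360 / 18.016 = 2.5178 mol.
Step 1 (H2O:NaOH = 1:2): theoretical n(NaOH) = 5.0356 mol; at 70.13% yield, n(NaOH) = 3.5314 mol.
Step 2 (NaOH:Fe(OH)3 = 3:1): theoretical n(Fe(OH)3) = 1.1771 mol, so theoretical mass = 1.1771 × 106.874 = 125.81 g.
At 85.28% yield, actual mass of Fe(OH)3 = 125.81 × 0.8528 = 107.29 g.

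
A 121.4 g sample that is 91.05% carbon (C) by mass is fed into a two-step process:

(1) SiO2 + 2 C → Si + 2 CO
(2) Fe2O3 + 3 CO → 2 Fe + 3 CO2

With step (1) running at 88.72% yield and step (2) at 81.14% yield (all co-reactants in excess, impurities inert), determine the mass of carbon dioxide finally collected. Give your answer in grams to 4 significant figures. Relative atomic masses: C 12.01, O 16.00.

291.6 g

Pure C = 121.4 × 0.9105 = 110.53 g.
M(C) = 12.01 g/mol.
M(CO2) = 12.01 + 2(16.00) = 44.01 g/mol.
n(C) = 110.53 / 12.01 = 9.2036 mol.
Step 1 (C:CO = 2:2): theoretical n(CO) = 9.2036 mol; at 88.72% yield, n(CO) = 8.1654 mol.
Step 2 (CO:CO2 = 3:3): theoretical n(CO2) = 8.1654 mol, so theoretical mass = 8.1654 × 44.01 = 359.36 g.
At 81.14% yield, actual mass of CO2 = 359.36 × 0.8114 = 291.58 g.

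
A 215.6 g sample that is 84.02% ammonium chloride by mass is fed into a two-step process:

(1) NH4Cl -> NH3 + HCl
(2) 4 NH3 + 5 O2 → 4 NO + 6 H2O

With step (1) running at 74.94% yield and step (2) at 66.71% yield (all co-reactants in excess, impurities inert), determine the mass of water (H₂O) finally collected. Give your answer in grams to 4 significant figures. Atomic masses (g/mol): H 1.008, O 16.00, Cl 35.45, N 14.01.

Pure NH4Cl = 215.6 × 0.8402 = 181.15 g.
M(NH4Cl) = 14.01 + 4(1.008) + 35.45 = 53.492 g/mol.
M(H2O) = 2(1.008) + 16.00 = 18.016 g/mol.
n(NH4Cl) = 181.15 / 53.492 = 3.3864 mol.
Step 1 (NH4Cl:NH3 = 1:1): theoretical n(NH3) = 3.3864 mol; at 74.94% yield, n(NH3) = 2.5378 mol.
Step 2 (NH3:H2O = 4:6): theoretical n(H2O) = 3.8067 mol, so theoretical mass = 3.8067 × 18.016 = 68.581 g.
At 66.71% yield, actual mass of H2O = 68.581 × 0.6671 = 45.751 g.

45.75 g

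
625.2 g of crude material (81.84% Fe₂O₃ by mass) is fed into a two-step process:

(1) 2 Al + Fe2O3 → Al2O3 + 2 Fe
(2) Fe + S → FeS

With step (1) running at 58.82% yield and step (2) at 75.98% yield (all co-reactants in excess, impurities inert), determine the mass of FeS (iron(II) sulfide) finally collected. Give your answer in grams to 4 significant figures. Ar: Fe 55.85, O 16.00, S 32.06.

251.8 g

Pure Fe2O3 = 625.2 × 0.8184 = 511.66 g.
M(Fe2O3) = 2(55.85) + 3(16.00) = 159.70 g/mol.
M(FeS) = 55.85 + 32.06 = 87.91 g/mol.
n(Fe2O3) = 511.66 / 159.70 = 3.2039 mol.
Step 1 (Fe2O3:Fe = 1:2): theoretical n(Fe) = 6.4078 mol; at 58.82% yield, n(Fe) = 3.7691 mol.
Step 2 (Fe:FeS = 1:1): theoretical n(FeS) = 3.7691 mol, so theoretical mass = 3.7691 × 87.91 = 331.34 g.
At 75.98% yield, actual mass of FeS = 331.34 × 0.7598 = 251.75 g.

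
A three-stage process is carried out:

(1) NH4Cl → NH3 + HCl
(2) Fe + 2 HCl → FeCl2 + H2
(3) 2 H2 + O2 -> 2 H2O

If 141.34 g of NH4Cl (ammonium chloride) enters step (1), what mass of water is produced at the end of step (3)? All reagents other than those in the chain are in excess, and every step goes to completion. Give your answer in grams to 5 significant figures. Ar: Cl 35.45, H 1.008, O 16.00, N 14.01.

23.802 g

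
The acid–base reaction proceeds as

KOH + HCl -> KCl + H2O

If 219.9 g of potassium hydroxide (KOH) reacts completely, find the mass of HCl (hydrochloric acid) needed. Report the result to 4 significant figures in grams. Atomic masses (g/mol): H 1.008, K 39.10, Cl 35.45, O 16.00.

142.9 g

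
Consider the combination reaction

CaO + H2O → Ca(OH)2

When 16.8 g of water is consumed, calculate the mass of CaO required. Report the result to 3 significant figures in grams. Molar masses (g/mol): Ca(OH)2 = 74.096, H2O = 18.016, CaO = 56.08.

n(H2O) = 16.80 g / 18.016 g/mol = 0.9325 mol.
From the equation the H2O:CaO mole ratio is 1:1, so n(CaO) = 0.9325 × 1/1 = 0.9325 mol.
Mass of CaO = 0.9325 mol × 56.08 g/mol = 52.29 g.

52.3 g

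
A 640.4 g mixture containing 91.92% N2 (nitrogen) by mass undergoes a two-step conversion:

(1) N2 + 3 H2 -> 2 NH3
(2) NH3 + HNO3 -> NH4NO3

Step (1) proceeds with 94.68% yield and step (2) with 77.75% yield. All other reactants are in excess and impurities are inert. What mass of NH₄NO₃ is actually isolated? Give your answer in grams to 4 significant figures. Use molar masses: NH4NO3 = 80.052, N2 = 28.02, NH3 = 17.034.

2476 g

Pure N2 = 640.4 × 0.9192 = 588.66 g.
n(N2) = 588.66 / 28.02 = 21.008 mol.
Step 1 (N2:NH3 = 1:2): theoretical n(NH3) = 42.017 mol; at 94.68% yield, n(NH3) = 39.782 mol.
Step 2 (NH3:NH4NO3 = 1:1): theoretical n(NH4NO3) = 39.782 mol, so theoretical mass = 39.782 × 80.052 = 3184.6 g.
At 77.75% yield, actual mass of NH4NO3 = 3184.6 × 0.7775 = 2476.0 g.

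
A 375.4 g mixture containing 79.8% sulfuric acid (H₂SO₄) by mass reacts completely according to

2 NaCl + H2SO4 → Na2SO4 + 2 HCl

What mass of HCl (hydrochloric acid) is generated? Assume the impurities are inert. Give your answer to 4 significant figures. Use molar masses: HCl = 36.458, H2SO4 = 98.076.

222.7 g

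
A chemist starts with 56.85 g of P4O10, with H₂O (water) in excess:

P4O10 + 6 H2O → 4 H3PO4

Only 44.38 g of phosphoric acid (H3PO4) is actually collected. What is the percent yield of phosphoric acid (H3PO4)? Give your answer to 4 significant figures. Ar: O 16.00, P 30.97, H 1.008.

M(P4O10) = 4(30.97) + 10(16.00) = 283.88 g/mol.
M(H3PO4) = 3(1.008) + 30.97 + 4(16.00) = 97.994 g/mol.
n(P4O10) = 56.850 g / 283.88 g/mol = 0.20026 mol.
From the equation the P4O10:H3PO4 mole ratio is 1:4, so n(H3PO4) = 0.20026 × 4/1 = 0.80104 mol.
Mass of H3PO4 = 0.80104 mol × 97.994 g/mol = 78.497 g.
This is the theoretical yield. Percent yield = 44.38 g / 78.497 g × 100% = 56.537%.

56.54 %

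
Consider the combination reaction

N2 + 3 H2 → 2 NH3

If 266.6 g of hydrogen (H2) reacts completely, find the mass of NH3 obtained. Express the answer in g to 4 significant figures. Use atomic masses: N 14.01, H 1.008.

1502 g

M(H2) = 2(1.008) = 2.016 g/mol.
M(NH3) = 14.01 + 3(1.008) = 17.034 g/mol.
n(H2) = 266.60 g / 2.016 g/mol = 132.24 mol.
From the equation the H2:NH3 mole ratio is 3:2, so n(NH3) = 132.24 × 2/3 = 88.161 mol.
Mass of NH3 = 88.161 mol × 17.034 g/mol = 1501.7 g.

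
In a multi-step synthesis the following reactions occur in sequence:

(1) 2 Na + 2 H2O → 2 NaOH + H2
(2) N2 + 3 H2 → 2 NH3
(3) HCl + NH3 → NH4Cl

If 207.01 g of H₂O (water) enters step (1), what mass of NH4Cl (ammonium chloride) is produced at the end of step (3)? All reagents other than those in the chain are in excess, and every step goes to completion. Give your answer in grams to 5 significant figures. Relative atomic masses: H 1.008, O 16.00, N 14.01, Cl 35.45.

204.88 g

M(H2O) = 2(1.008) + 16.00 = 18.016 g/mol.
M(NH4Cl) = 14.01 + 4(1.008) + 35.45 = 53.492 g/mol.
n(H2O) = 207.01 / 18.016 = 11.4903 mol.
Reaction (1): H2O→H2 ratio 2:1 ⇒ n(H2) = 5.74517 mol.
Reaction (2): H2→NH3 ratio 3:2 ⇒ n(NH3) = 3.83011 mol.
Reaction (3): NH3→NH4Cl ratio 1:1 ⇒ n(NH4Cl) = 3.83011 mol.
Mass of NH4Cl = 3.83011 × 53.492 = 204.880 g.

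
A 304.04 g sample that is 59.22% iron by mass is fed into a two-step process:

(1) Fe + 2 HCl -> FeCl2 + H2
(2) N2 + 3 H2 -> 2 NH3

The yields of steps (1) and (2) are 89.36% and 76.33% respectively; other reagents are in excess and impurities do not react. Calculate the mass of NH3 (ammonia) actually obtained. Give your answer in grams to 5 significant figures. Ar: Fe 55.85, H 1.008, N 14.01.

24.971 g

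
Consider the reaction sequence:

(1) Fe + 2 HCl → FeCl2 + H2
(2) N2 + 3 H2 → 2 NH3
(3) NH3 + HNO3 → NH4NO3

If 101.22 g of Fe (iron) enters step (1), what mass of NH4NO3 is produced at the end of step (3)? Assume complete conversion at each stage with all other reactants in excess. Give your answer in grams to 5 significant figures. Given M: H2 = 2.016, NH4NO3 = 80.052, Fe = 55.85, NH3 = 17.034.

96.722 g

n(Fe) = 101.22 / 55.85 = 1.81235 mol.
Reaction (1): Fe→H2 ratio 1:1 ⇒ n(H2) = 1.81235 mol.
Reaction (2): H2→NH3 ratio 3:2 ⇒ n(NH3) = 1.20824 mol.
Reaction (3): NH3→NH4NO3 ratio 1:1 ⇒ n(NH4NO3) = 1.20824 mol.
Mass of NH4NO3 = 1.20824 × 80.052 = 96.7217 g.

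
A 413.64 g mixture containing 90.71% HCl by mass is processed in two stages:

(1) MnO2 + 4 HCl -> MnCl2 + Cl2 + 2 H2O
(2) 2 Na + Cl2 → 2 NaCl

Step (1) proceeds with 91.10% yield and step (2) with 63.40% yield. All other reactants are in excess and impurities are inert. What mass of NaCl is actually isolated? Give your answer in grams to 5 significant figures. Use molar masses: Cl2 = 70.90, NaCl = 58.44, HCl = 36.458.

173.69 g

Pure HCl = 413.64 × 0.9071 = 375.213 g.
n(HCl) = 375.213 / 36.458 = 10.2916 mol.
Step 1 (HCl:Cl2 = 4:1): theoretical n(Cl2) = 2.57291 mol; at 91.10% yield, n(Cl2) = 2.34392 mol.
Step 2 (Cl2:NaCl = 1:2): theoretical n(NaCl) = 4.68784 mol, so theoretical mass = 4.68784 × 58.44 = 273.958 g.
At 63.40% yield, actual mass of NaCl = 273.958 × 0.6340 = 173.689 g.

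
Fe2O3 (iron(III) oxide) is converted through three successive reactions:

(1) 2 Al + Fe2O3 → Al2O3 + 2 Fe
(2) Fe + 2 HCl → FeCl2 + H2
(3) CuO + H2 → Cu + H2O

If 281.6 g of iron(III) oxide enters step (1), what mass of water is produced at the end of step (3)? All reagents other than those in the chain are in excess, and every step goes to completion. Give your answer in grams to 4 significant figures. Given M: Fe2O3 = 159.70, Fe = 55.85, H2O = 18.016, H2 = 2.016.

n(Fe2O3) = 281.6 / 159.70 = 1.7633 mol.
Reaction (1): Fe2O3→Fe ratio 1:2 ⇒ n(Fe) = 3.5266 mol.
Reaction (2): Fe→H2 ratio 1:1 ⇒ n(H2) = 3.5266 mol.
Reaction (3): H2→H2O ratio 1:1 ⇒ n(H2O) = 3.5266 mol.
Mass of H2O = 3.5266 × 18.016 = 63.535 g.

63.54 g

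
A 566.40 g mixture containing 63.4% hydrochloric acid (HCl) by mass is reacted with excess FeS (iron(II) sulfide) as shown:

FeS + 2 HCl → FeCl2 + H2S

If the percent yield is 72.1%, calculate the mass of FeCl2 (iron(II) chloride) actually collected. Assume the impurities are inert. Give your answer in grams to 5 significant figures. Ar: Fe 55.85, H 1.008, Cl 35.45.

Pure HCl available = 566.40 g × 0.634 = 359.098 g.
M(HCl) = 1.008 + 35.45 = 36.458 g/mol.
M(FeCl2) = 55.85 + 2(35.45) = 126.75 g/mol.
n(HCl) = 359.098 g / 36.458 g/mol = 9.84962 mol.
From the equation the HCl:FeCl2 mole ratio is 2:1, so n(FeCl2) = 9.84962 × 1/2 = 4.92481 mol.
Mass of FeCl2 = 4.92481 mol × 126.75 g/mol = 624.220 g.
Actual mass collected = 624.220 g × 0.721 = 450.063 g.

450.06 g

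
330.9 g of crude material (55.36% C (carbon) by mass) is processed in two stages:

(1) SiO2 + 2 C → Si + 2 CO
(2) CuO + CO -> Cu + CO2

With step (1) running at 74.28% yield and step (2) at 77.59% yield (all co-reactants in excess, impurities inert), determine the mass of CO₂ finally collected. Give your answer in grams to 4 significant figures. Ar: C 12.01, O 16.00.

386.9 g

Pure C = 330.9 × 0.5536 = 183.19 g.
M(C) = 12.01 g/mol.
M(CO2) = 12.01 + 2(16.00) = 44.01 g/mol.
n(C) = 183.19 / 12.01 = 15.253 mol.
Step 1 (C:CO = 2:2): theoretical n(CO) = 15.253 mol; at 74.28% yield, n(CO) = 11.330 mol.
Step 2 (CO:CO2 = 1:1): theoretical n(CO2) = 11.330 mol, so theoretical mass = 11.330 × 44.01 = 498.62 g.
At 77.59% yield, actual mass of CO2 = 498.62 × 0.7759 = 386.88 g.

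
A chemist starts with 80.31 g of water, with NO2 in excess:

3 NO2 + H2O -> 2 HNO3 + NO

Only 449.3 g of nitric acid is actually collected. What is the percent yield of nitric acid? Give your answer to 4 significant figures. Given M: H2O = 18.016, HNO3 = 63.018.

n(H2O) = 80.310 g / 18.016 g/mol = 4.4577 mol.
From the equation the H2O:HNO3 mole ratio is 1:2, so n(HNO3) = 4.4577 × 2/1 = 8.9154 mol.
Mass of HNO3 = 8.9154 mol × 63.018 g/mol = 561.83 g.
This is the theoretical yield. Percent yield = 449.3 g / 561.83 g × 100% = 79.971%.

79.97 %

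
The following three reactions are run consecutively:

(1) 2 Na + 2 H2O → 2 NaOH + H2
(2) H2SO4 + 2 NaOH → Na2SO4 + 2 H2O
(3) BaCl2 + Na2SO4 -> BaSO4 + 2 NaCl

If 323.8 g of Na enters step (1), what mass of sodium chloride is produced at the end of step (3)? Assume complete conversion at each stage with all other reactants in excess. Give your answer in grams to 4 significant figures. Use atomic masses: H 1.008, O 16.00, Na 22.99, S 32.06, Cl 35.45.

M(Na) = 22.99 g/mol.
M(NaCl) = 22.99 + 35.45 = 58.44 g/mol.
n(Na) = 323.8 / 22.99 = 14.084 mol.
Reaction (1): Na→NaOH ratio 2:2 ⇒ n(NaOH) = 14.084 mol.
Reaction (2): NaOH→Na2SO4 ratio 2:1 ⇒ n(Na2SO4) = 7.0422 mol.
Reaction (3): Na2SO4→NaCl ratio 1:2 ⇒ n(NaCl) = 14.084 mol.
Mass of NaCl = 14.084 × 58.44 = 823.09 g.

823.1 g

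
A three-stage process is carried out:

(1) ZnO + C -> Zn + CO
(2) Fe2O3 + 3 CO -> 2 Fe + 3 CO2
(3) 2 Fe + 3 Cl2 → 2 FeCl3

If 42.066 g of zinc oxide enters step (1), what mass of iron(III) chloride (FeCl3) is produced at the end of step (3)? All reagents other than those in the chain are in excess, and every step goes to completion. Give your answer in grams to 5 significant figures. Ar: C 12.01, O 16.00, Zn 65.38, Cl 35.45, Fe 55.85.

55.895 g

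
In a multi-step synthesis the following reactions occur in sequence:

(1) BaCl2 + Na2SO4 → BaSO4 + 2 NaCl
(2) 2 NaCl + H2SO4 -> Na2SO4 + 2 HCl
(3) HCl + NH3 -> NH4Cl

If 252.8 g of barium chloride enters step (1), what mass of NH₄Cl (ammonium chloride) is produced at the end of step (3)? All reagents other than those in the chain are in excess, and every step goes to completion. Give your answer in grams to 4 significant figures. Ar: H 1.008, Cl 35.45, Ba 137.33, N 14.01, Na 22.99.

129.9 g

M(BaCl2) = 137.33 + 2(35.45) = 208.23 g/mol.
M(NH4Cl) = 14.01 + 4(1.008) + 35.45 = 53.492 g/mol.
n(BaCl2) = 252.8 / 208.23 = 1.2140 mol.
Reaction (1): BaCl2→NaCl ratio 1:2 ⇒ n(NaCl) = 2.4281 mol.
Reaction (2): NaCl→HCl ratio 2:2 ⇒ n(HCl) = 2.4281 mol.
Reaction (3): HCl→NH4Cl ratio 1:1 ⇒ n(NH4Cl) = 2.4281 mol.
Mass of NH4Cl = 2.4281 × 53.492 = 129.88 g.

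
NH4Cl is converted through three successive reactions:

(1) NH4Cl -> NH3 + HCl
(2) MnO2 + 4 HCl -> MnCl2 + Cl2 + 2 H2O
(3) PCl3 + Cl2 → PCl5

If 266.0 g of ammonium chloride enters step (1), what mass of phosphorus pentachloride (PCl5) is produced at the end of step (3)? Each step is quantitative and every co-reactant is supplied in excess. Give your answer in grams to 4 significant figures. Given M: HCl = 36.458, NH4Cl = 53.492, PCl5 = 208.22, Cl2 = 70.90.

n(NH4Cl) = 266.0 / 53.492 = 4.9727 mol.
Reaction (1): NH4Cl→HCl ratio 1:1 ⇒ n(HCl) = 4.9727 mol.
Reaction (2): HCl→Cl2 ratio 4:1 ⇒ n(Cl2) = 1.2432 mol.
Reaction (3): Cl2→PCl5 ratio 1:1 ⇒ n(PCl5) = 1.2432 mol.
Mass of PCl5 = 1.2432 × 208.22 = 258.85 g.

258.9 g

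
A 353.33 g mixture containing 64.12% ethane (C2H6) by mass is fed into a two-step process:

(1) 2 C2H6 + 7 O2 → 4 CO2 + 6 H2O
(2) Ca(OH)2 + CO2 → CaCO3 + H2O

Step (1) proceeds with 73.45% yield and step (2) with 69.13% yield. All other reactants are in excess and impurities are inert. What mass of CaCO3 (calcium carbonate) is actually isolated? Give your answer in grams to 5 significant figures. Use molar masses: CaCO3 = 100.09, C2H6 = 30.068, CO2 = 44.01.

765.86 g

Pure C2H6 = 353.33 × 0.6412 = 226.555 g.
n(C2H6) = 226.555 / 30.068 = 7.53476 mol.
Step 1 (C2H6:CO2 = 2:4): theoretical n(CO2) = 15.0695 mol; at 73.45% yield, n(CO2) = 11.0686 mol.
Step 2 (CO2:CaCO3 = 1:1): theoretical n(CaCO3) = 11.0686 mol, so theoretical mass = 11.0686 × 100.09 = 1107.85 g.
At 69.13% yield, actual mass of CaCO3 = 1107.85 × 0.6913 = 765.858 g.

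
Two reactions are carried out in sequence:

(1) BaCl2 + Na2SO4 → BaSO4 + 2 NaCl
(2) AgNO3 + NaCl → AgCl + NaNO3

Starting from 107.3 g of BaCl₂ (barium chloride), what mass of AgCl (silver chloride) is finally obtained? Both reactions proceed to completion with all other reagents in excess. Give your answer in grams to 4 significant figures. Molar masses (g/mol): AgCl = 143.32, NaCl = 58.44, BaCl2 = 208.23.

147.7 g

n(BaCl2) = 107.30 / 208.23 = 0.51530 mol.
Step 1 gives a 1:2 ratio of BaCl2 to NaCl, so n(NaCl) = 1.0306 mol.
In step 2 the NaCl:AgCl ratio is 1:1, so n(AgCl) = 1.0306 mol.
Mass of AgCl = 1.0306 × 143.32 = 147.70 g.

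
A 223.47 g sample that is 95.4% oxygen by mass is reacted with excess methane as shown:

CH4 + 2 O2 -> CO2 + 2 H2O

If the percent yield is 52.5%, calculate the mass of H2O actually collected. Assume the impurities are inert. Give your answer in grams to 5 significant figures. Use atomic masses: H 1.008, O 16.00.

Pure O2 available = 223.47 g × 0.954 = 213.190 g.
M(O2) = 2(16.00) = 32.00 g/mol.
M(H2O) = 2(1.008) + 16.00 = 18.016 g/mol.
n(O2) = 213.190 g / 32.00 g/mol = 6.66220 mol.
From the equation the O2:H2O mole ratio is 2:2, so n(H2O) = 6.66220 × 2/2 = 6.66220 mol.
Mass of H2O = 6.66220 mol × 18.016 g/mol = 120.026 g.
Actual mass collected = 120.026 g × 0.525 = 63.0137 g.

63.014 g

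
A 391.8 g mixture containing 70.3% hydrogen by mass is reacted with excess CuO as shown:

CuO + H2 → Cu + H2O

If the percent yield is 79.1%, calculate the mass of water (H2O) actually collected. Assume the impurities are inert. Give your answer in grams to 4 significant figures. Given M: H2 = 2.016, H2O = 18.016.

Pure H2 available = 391.8 g × 0.703 = 275.44 g.
n(H2) = 275.44 g / 2.016 g/mol = 136.62 mol.
From the equation the H2:H2O mole ratio is 1:1, so n(H2O) = 136.62 × 1/1 = 136.62 mol.
Mass of H2O = 136.62 mol × 18.016 g/mol = 2461.4 g.
Actual mass collected = 2461.4 g × 0.791 = 1947.0 g.

1947 g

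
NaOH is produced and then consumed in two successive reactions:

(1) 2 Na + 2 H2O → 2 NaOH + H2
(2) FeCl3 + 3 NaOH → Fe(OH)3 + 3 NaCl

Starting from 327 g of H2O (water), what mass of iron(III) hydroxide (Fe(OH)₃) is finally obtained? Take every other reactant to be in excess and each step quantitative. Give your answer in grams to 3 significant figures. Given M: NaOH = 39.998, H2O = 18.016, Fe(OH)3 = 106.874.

n(H2O) = 327.0 / 18.016 = 18.15 mol.
Step 1 gives a 2:2 ratio of H2O to NaOH, so n(NaOH) = 18.15 mol.
In step 2 the NaOH:Fe(OH)3 ratio is 3:1, so n(Fe(OH)3) = 6.050 mol.
Mass of Fe(OH)3 = 6.050 × 106.874 = 646.6 g.

647 g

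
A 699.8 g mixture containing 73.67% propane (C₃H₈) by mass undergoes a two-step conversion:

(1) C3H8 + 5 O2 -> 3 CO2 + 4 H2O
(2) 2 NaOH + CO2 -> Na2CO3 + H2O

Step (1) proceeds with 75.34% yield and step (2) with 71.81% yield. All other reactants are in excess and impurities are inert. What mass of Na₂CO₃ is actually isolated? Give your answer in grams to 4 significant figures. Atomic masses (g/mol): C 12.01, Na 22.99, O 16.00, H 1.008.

Pure C3H8 = 699.8 × 0.7367 = 515.54 g.
M(C3H8) = 3(12.01) + 8(1.008) = 44.094 g/mol.
M(Na2CO3) = 2(22.99) + 12.01 + 3(16.00) = 105.99 g/mol.
n(C3H8) = 515.54 / 44.094 = 11.692 mol.
Step 1 (C3H8:CO2 = 1:3): theoretical n(CO2) = 35.076 mol; at 75.34% yield, n(CO2) = 26.426 mol.
Step 2 (CO2:Na2CO3 = 1:1): theoretical n(Na2CO3) = 26.426 mol, so theoretical mass = 26.426 × 105.99 = 2800.9 g.
At 71.81% yield, actual mass of Na2CO3 = 2800.9 × 0.7181 = 2011.3 g.

2011 g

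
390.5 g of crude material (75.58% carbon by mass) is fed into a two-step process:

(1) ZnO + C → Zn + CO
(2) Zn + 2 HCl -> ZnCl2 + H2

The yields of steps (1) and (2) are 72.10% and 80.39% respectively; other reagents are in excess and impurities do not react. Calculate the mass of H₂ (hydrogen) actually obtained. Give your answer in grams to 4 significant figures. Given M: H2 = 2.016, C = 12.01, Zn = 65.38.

28.72 g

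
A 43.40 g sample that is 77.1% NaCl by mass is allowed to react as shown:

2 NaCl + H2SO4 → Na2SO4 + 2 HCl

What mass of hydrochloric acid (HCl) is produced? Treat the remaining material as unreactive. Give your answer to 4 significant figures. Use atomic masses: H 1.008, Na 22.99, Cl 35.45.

20.88 g

Mass of pure NaCl = 43.40 g × 0.771 = 33.461 g.
M(NaCl) = 22.99 + 35.45 = 58.44 g/mol.
M(HCl) = 1.008 + 35.45 = 36.458 g/mol.
n(NaCl) = 33.461 g / 58.44 g/mol = 0.57258 mol.
From the equation the NaCl:HCl mole ratio is 2:2, so n(HCl) = 0.57258 × 2/2 = 0.57258 mol.
Mass of HCl = 0.57258 mol × 36.458 g/mol = 20.875 g.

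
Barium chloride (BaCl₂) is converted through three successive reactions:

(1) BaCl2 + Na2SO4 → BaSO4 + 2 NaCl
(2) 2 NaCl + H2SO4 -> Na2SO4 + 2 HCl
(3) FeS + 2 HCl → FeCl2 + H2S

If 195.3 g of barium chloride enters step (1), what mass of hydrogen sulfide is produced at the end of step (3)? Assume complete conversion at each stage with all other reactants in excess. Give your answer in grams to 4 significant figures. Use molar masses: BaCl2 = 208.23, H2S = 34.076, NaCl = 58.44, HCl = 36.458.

31.96 g

n(BaCl2) = 195.3 / 208.23 = 0.93791 mol.
Reaction (1): BaCl2→NaCl ratio 1:2 ⇒ n(NaCl) = 1.8758 mol.
Reaction (2): NaCl→HCl ratio 2:2 ⇒ n(HCl) = 1.8758 mol.
Reaction (3): HCl→H2S ratio 2:1 ⇒ n(H2S) = 0.93791 mol.
Mass of H2S = 0.93791 × 34.076 = 31.960 g.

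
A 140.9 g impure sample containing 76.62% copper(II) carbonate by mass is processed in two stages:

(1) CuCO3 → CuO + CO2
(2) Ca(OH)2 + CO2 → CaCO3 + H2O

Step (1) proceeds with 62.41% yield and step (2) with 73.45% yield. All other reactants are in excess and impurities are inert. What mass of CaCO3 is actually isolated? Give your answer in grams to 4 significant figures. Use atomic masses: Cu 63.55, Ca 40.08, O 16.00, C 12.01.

Pure CuCO3 = 140.9 × 0.7662 = 107.96 g.
M(CuCO3) = 63.55 + 12.01 + 3(16.00) = 123.56 g/mol.
M(CaCO3) = 40.08 + 12.01 + 3(16.00) = 100.09 g/mol.
n(CuCO3) = 107.96 / 123.56 = 0.87373 mol.
Step 1 (CuCO3:CO2 = 1:1): theoretical n(CO2) = 0.87373 mol; at 62.41% yield, n(CO2) = 0.54529 mol.
Step 2 (CO2:CaCO3 = 1:1): theoretical n(CaCO3) = 0.54529 mol, so theoretical mass = 0.54529 × 100.09 = 54.578 g.
At 73.45% yield, actual mass of CaCO3 = 54.578 × 0.7345 = 40.088 g.

40.09 g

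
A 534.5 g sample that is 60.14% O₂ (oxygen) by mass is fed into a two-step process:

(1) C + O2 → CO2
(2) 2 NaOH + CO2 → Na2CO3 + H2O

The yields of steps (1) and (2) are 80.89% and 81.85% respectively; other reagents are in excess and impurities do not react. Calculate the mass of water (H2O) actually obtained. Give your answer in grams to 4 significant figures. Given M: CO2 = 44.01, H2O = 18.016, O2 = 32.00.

119.8 g

Pure O2 = 534.5 × 0.6014 = 321.45 g.
n(O2) = 321.45 / 32.00 = 10.045 mol.
Step 1 (O2:CO2 = 1:1): theoretical n(CO2) = 10.045 mol; at 80.89% yield, n(CO2) = 8.1256 mol.
Step 2 (CO2:H2O = 1:1): theoretical n(H2O) = 8.1256 mol, so theoretical mass = 8.1256 × 18.016 = 146.39 g.
At 81.85% yield, actual mass of H2O = 146.39 × 0.8185 = 119.82 g.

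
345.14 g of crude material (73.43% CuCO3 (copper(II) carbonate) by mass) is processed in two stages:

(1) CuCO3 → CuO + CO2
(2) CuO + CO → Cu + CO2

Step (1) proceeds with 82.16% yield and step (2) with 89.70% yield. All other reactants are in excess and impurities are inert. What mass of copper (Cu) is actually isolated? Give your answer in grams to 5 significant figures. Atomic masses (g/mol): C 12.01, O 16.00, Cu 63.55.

96.064 g

Pure CuCO3 = 345.14 × 0.7343 = 253.436 g.
M(CuCO3) = 63.55 + 12.01 + 3(16.00) = 123.56 g/mol.
M(Cu) = 63.55 g/mol.
n(CuCO3) = 253.436 / 123.56 = 2.05112 mol.
Step 1 (CuCO3:CuO = 1:1): theoretical n(CuO) = 2.05112 mol; at 82.16% yield, n(CuO) = 1.68520 mol.
Step 2 (CuO:Cu = 1:1): theoretical n(Cu) = 1.68520 mol, so theoretical mass = 1.68520 × 63.55 = 107.094 g.
At 89.70% yield, actual mass of Cu = 107.094 × 0.8970 = 96.0637 g.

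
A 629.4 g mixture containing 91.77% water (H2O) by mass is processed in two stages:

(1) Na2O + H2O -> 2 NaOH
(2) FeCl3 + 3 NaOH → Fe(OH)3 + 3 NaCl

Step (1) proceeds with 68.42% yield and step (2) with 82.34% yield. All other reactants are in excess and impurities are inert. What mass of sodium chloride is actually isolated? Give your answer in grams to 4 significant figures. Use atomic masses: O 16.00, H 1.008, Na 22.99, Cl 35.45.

Pure H2O = 629.4 × 0.9177 = 577.60 g.
M(H2O) = 2(1.008) + 16.00 = 18.016 g/mol.
M(NaCl) = 22.99 + 35.45 = 58.44 g/mol.
n(H2O) = 577.60 / 18.016 = 32.060 mol.
Step 1 (H2O:NaOH = 1:2): theoretical n(NaOH) = 64.121 mol; at 68.42% yield, n(NaOH) = 43.871 mol.
Step 2 (NaOH:NaCl = 3:3): theoretical n(NaCl) = 43.871 mol, so theoretical mass = 43.871 × 58.44 = 2563.8 g.
At 82.34% yield, actual mass of NaCl = 2563.8 × 0.8234 = 2111.1 g.

2111 g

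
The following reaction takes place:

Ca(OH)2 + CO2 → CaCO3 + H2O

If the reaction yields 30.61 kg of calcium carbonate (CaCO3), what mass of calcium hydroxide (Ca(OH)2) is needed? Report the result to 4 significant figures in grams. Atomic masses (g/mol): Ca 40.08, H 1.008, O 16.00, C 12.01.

M(CaCO3) = 40.08 + 12.01 + 3(16.00) = 100.09 g/mol.
M(Ca(OH)2) = 40.08 + 2(16.00) + 2(1.008) = 74.096 g/mol.
Convert: 30.61 kg = 30610 g.
n(CaCO3) = 30610 g / 100.09 g/mol = 305.82 mol.
From the equation the CaCO3:Ca(OH)2 mole ratio is 1:1, so n(Ca(OH)2) = 305.82 × 1/1 = 305.82 mol.
Mass of Ca(OH)2 = 305.82 mol × 74.096 g/mol = 22660 g.

22660 g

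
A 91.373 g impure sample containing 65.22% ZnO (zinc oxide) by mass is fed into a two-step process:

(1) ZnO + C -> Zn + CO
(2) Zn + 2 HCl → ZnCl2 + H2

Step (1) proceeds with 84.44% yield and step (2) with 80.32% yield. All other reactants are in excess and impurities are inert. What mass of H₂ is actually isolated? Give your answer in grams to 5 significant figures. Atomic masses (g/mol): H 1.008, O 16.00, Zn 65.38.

1.0013 g

Pure ZnO = 91.373 × 0.6522 = 59.5935 g.
M(ZnO) = 65.38 + 16.00 = 81.38 g/mol.
M(H2) = 2(1.008) = 2.016 g/mol.
n(ZnO) = 59.5935 / 81.38 = 0.732286 mol.
Step 1 (ZnO:Zn = 1:1): theoretical n(Zn) = 0.732286 mol; at 84.44% yield, n(Zn) = 0.618343 mol.
Step 2 (Zn:H2 = 1:1): theoretical n(H2) = 0.618343 mol, so theoretical mass = 0.618343 × 2.016 = 1.24658 g.
At 80.32% yield, actual mass of H2 = 1.24658 × 0.8032 = 1.00125 g.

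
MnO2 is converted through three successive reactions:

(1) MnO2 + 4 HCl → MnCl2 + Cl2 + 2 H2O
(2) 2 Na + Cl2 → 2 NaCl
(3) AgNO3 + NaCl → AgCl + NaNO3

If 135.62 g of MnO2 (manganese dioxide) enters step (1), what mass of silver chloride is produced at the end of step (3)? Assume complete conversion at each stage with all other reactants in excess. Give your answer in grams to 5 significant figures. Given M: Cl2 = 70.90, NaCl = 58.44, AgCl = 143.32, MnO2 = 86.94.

447.14 g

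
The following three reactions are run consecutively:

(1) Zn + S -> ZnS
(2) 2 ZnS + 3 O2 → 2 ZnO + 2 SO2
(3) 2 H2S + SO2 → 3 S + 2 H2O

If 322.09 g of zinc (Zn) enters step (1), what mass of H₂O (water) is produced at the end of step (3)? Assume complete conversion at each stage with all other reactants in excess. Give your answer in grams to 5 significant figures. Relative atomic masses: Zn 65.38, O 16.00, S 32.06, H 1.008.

M(Zn) = 65.38 g/mol.
M(H2O) = 2(1.008) + 16.00 = 18.016 g/mol.
n(Zn) = 322.09 / 65.38 = 4.92643 mol.
Reaction (1): Zn→ZnS ratio 1:1 ⇒ n(ZnS) = 4.92643 mol.
Reaction (2): ZnS→SO2 ratio 2:2 ⇒ n(SO2) = 4.92643 mol.
Reaction (3): SO2→H2O ratio 1:2 ⇒ n(H2O) = 9.85286 mol.
Mass of H2O = 9.85286 × 18.016 = 177.509 g.

177.51 g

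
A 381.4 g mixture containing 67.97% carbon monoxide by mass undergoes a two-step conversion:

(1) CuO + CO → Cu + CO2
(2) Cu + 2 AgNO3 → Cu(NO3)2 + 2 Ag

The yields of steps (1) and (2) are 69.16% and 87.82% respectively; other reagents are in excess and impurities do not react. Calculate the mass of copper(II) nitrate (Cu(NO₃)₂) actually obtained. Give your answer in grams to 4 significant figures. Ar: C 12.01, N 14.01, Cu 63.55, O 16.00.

1054 g

Pure CO = 381.4 × 0.6797 = 259.24 g.
M(CO) = 12.01 + 16.00 = 28.01 g/mol.
M(Cu(NO3)2) = 63.55 + 2(14.01) + 6(16.00) = 187.57 g/mol.
n(CO) = 259.24 / 28.01 = 9.2552 mol.
Step 1 (CO:Cu = 1:1): theoretical n(Cu) = 9.2552 mol; at 69.16% yield, n(Cu) = 6.4009 mol.
Step 2 (Cu:Cu(NO3)2 = 1:1): theoretical n(Cu(NO3)2) = 6.4009 mol, so theoretical mass = 6.4009 × 187.57 = 1200.6 g.
At 87.82% yield, actual mass of Cu(NO3)2 = 1200.6 × 0.8782 = 1054.4 g.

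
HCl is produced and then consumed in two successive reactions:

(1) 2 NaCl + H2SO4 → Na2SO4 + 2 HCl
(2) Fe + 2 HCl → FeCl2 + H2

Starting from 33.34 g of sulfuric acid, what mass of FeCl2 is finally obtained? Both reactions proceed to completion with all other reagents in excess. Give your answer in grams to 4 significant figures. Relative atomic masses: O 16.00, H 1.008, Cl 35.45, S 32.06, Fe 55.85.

M(H2SO4) = 2(1.008) + 32.06 + 4(16.00) = 98.076 g/mol.
M(FeCl2) = 55.85 + 2(35.45) = 126.75 g/mol.
n(H2SO4) = 33.340 / 98.076 = 0.33994 mol.
Step 1 gives a 1:2 ratio of H2SO4 to HCl, so n(HCl) = 0.67988 mol.
In step 2 the HCl:FeCl2 ratio is 2:1, so n(FeCl2) = 0.33994 mol.
Mass of FeCl2 = 0.33994 × 126.75 = 43.087 g.

43.09 g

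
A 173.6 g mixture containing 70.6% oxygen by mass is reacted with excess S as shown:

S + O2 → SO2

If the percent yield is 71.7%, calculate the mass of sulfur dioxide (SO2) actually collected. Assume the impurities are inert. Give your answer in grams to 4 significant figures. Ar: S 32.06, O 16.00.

Pure O2 available = 173.6 g × 0.706 = 122.56 g.
M(O2) = 2(16.00) = 32.00 g/mol.
M(SO2) = 32.06 + 2(16.00) = 64.06 g/mol.
n(O2) = 122.56 g / 32.00 g/mol = 3.8300 mol.
From the equation the O2:SO2 mole ratio is 1:1, so n(SO2) = 3.8300 × 1/1 = 3.8300 mol.
Mass of SO2 = 3.8300 mol × 64.06 g/mol = 245.35 g.
Actual mass collected = 245.35 g × 0.717 = 175.92 g.

175.9 g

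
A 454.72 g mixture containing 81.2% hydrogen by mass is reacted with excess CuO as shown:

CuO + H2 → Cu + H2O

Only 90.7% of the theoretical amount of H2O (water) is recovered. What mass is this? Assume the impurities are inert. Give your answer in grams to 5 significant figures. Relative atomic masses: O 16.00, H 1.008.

2992.8 g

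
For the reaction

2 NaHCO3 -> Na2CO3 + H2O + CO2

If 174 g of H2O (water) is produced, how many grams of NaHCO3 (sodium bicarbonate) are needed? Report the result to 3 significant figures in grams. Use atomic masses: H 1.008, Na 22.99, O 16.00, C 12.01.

1620 g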